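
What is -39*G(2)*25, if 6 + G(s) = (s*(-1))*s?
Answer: 9750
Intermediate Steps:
G(s) = -6 - s**2 (G(s) = -6 + (s*(-1))*s = -6 + (-s)*s = -6 - s**2)
-39*G(2)*25 = -39*(-6 - 1*2**2)*25 = -39*(-6 - 1*4)*25 = -39*(-6 - 4)*25 = -39*(-10)*25 = 390*25 = 9750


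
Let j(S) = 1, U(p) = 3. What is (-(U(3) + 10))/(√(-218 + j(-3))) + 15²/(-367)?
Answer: -225/367 + 13*I*√217/217 ≈ -0.61308 + 0.8825*I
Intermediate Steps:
(-(U(3) + 10))/(√(-218 + j(-3))) + 15²/(-367) = (-(3 + 10))/(√(-218 + 1)) + 15²/(-367) = (-1*13)/(√(-217)) + 225*(-1/367) = -13*(-I*√217/217) - 225/367 = -(-13)*I*√217/217 - 225/367 = 13*I*√217/217 - 225/367 = -225/367 + 13*I*√217/217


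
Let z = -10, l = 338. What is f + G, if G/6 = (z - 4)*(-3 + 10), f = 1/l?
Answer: -198743/338 ≈ -588.00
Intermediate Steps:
f = 1/338 ≈ 0.0029586
G = -588 (G = 6*((-10 - 4)*(-3 + 10)) = 6*(-14*7) = 6*(-98) = -588)
f + G = 1/338 - 588 = -198743/338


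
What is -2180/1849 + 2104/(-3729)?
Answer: -12019516/6894921 ≈ -1.7432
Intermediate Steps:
-2180/1849 + 2104/(-3729) = -2180*1/1849 + 2104*(-1/3729) = -2180/1849 - 2104/3729 = -12019516/6894921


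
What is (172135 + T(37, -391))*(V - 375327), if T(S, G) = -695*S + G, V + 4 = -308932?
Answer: -99922241627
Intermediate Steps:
V = -308936 (V = -4 - 308932 = -308936)
T(S, G) = G - 695*S
(172135 + T(37, -391))*(V - 375327) = (172135 + (-391 - 695*37))*(-308936 - 375327) = (172135 + (-391 - 25715))*(-684263) = (172135 - 26106)*(-684263) = 146029*(-684263) = -99922241627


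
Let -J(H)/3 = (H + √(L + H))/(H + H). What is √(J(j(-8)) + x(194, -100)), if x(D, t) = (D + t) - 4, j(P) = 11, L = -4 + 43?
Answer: √(42834 - 330*√2)/22 ≈ 9.3560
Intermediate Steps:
L = 39
x(D, t) = -4 + D + t
J(H) = -3*(H + √(39 + H))/(2*H) (J(H) = -3*(H + √(39 + H))/(H + H) = -3*(H + √(39 + H))/(2*H))
√(J(j(-8)) + x(194, -100)) = √((3/2)*(-1*11 - √(39 + 11))/11 + (-4 + 194 - 100)) = √((3/2)*(1/11)*(-11 - √50) + 90) = √((3/2)*(1/11)*(-11 - 5*√2) + 90) = √((-3/2 - 15*√2/22) + 90) = √(177/2 - 15*√2/22)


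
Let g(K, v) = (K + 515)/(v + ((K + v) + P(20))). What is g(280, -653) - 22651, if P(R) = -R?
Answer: -23693741/1046 ≈ -22652.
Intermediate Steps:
g(K, v) = (515 + K)/(-20 + K + 2*v) (g(K, v) = (K + 515)/(v + ((K + v) - 1*20)) = (515 + K)/(v + ((K + v) - 20)) = (515 + K)/(v + (-20 + K + v)) = (515 + K)/(-20 + K + 2*v))
g(280, -653) - 22651 = (515 + 280)/(-20 + 280 + 2*(-653)) - 22651 = 795/(-20 + 280 - 1306) - 22651 = 795/(-1046) - 22651 = -1/1046*795 - 22651 = -795/1046 - 22651 = -23693741/1046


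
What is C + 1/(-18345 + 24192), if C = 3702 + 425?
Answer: 24130570/5847 ≈ 4127.0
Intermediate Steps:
C = 4127
C + 1/(-18345 + 24192) = 4127 + 1/(-18345 + 24192) = 4127 + 1/5847 = 24130570/5847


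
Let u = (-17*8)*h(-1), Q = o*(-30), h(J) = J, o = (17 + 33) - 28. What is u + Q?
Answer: -524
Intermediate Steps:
o = 22 (o = 50 - 28 = 22)
Q = -660 (Q = 22*(-30) = -660)
u = 136 (u = -17*8*(-1) = -136*(-1) = 136)
u + Q = 136 - 660 = -524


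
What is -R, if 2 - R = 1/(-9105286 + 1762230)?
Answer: -14686113/7343056 ≈ -2.0000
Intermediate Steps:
R = 14686113/7343056 (R = 2 - 1/(-9105286 + 1762230) = 2 - 1/(-7343056) = 2 - 1*(-1/7343056) = 2 + 1/7343056 = 14686113/7343056 ≈ 2.0000)
-R = -1*14686113/7343056 = -14686113/7343056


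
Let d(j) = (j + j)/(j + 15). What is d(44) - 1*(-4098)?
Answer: 241870/59 ≈ 4099.5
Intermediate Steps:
d(j) = 2*j/(15 + j) (d(j) = (2*j)/(15 + j) = 2*j/(15 + j))
d(44) - 1*(-4098) = 2*44/(15 + 44) - 1*(-4098) = 2*44/59 + 4098 = 2*44*(1/59) + 4098 = 88/59 + 4098 = 241870/59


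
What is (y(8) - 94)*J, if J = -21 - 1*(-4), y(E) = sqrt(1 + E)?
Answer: 1547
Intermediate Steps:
J = -17 (J = -21 + 4 = -17)
(y(8) - 94)*J = (sqrt(1 + 8) - 94)*(-17) = (sqrt(9) - 94)*(-17) = (3 - 94)*(-17) = -91*(-17) = 1547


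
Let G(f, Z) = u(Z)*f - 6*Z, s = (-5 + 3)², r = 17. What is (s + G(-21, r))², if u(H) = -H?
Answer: 67081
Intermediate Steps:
s = 4 (s = (-2)² = 4)
G(f, Z) = -6*Z - Z*f (G(f, Z) = (-Z)*f - 6*Z = -Z*f - 6*Z = -6*Z - Z*f)
(s + G(-21, r))² = (4 + 17*(-6 - 1*(-21)))² = (4 + 17*(-6 + 21))² = (4 + 17*15)² = (4 + 255)² = 259² = 67081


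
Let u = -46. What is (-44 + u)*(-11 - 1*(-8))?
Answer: 270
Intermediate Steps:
(-44 + u)*(-11 - 1*(-8)) = (-44 - 46)*(-11 - 1*(-8)) = -90*(-11 + 8) = -90*(-3) = 270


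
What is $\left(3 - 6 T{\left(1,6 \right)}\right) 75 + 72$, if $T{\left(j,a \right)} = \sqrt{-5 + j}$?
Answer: $297 - 900 i \approx 297.0 - 900.0 i$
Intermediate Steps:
$\left(3 - 6 T{\left(1,6 \right)}\right) 75 + 72 = \left(3 - 6 \sqrt{-5 + 1}\right) 75 + 72 = \left(3 - 6 \sqrt{-4}\right) 75 + 72 = \left(3 - 6 \cdot 2 i\right) 75 + 72 = \left(3 - 12 i\right) 75 + 72 = \left(225 - 900 i\right) + 72 = 297 - 900 i$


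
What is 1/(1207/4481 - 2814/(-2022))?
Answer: 1510097/2508348 ≈ 0.60203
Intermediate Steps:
1/(1207/4481 - 2814/(-2022)) = 1/(1207*(1/4481) - 2814*(-1/2022)) = 1/(1207/4481 + 469/337) = 1/(2508348/1510097) = 1510097/2508348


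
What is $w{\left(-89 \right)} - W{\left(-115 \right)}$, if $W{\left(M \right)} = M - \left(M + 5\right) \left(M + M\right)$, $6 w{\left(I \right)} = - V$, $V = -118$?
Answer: $\frac{76304}{3} \approx 25435.0$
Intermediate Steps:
$w{\left(I \right)} = \frac{59}{3}$ ($w{\left(I \right)} = \frac{\left(-1\right) \left(-118\right)}{6} = \frac{1}{6} \cdot 118 = \frac{59}{3}$)
$W{\left(M \right)} = M - 2 M \left(5 + M\right)$ ($W{\left(M \right)} = M - \left(5 + M\right) 2 M = M - 2 M \left(5 + M\right)$)
$w{\left(-89 \right)} - W{\left(-115 \right)} = \frac{59}{3} - \left(-1\right) \left(-115\right) \left(9 + 2 \left(-115\right)\right) = \frac{59}{3} - \left(-1\right) \left(-115\right) \left(9 - 230\right) = \frac{59}{3} - \left(-1\right) \left(-115\right) \left(-221\right) = \frac{59}{3} - -25415 = \frac{59}{3} + 25415 = \frac{76304}{3}$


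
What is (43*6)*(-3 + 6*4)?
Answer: 5418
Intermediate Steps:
(43*6)*(-3 + 6*4) = 258*(-3 + 24) = 258*21 = 5418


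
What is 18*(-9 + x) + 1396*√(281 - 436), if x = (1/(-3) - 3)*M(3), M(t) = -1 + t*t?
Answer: -642 + 1396*I*√155 ≈ -642.0 + 17380.0*I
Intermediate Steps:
M(t) = -1 + t²
x = -80/3 (x = (1/(-3) - 3)*(-1 + 3²) = (-⅓ - 3)*(-1 + 9) = -10/3*8 = -80/3 ≈ -26.667)
18*(-9 + x) + 1396*√(281 - 436) = 18*(-9 - 80/3) + 1396*√(281 - 436) = 18*(-107/3) + 1396*√(-155) = -642 + 1396*(I*√155) = -642 + 1396*I*√155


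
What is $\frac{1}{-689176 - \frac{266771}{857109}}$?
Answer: $- \frac{857109}{590699218955} \approx -1.451 \cdot 10^{-6}$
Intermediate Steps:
$\frac{1}{-689176 - \frac{266771}{857109}} = \frac{1}{- \frac{590699218955}{857109}} = - \frac{857109}{590699218955}$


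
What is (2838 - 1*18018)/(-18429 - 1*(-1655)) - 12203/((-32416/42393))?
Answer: 4339023797913/271872992 ≈ 15960.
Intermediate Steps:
(2838 - 1*18018)/(-18429 - 1*(-1655)) - 12203/((-32416/42393)) = (2838 - 18018)/(-18429 + 1655) - 12203/((-32416*1/42393)) = -15180/(-16774) - 12203/(-32416/42393) = -15180*(-1/16774) - 12203*(-42393/32416) = 7590/8387 + 517321779/32416 = 4339023797913/271872992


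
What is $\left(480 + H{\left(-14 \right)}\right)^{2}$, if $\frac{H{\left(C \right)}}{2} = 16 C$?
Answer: $1024$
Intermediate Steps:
$H{\left(C \right)} = 32 C$ ($H{\left(C \right)} = 2 \cdot 16 C = 32 C$)
$\left(480 + H{\left(-14 \right)}\right)^{2} = \left(480 + 32 \left(-14\right)\right)^{2} = \left(480 - 448\right)^{2} = 32^{2} = 1024$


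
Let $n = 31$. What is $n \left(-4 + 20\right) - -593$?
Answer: $1089$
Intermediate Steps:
$n \left(-4 + 20\right) - -593 = 31 \left(-4 + 20\right) - -593 = 31 \cdot 16 + 593 = 496 + 593 = 1089$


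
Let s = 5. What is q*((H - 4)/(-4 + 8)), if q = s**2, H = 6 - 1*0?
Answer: 25/2 ≈ 12.500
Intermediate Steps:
H = 6 (H = 6 + 0 = 6)
q = 25 (q = 5**2 = 25)
q*((H - 4)/(-4 + 8)) = 25*((6 - 4)/(-4 + 8)) = 25*(2/4) = 25*(2*(1/4)) = 25*(1/2) = 25/2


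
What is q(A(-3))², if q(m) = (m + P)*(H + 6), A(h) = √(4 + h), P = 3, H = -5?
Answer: 16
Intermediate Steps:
q(m) = 3 + m (q(m) = (m + 3)*(-5 + 6) = (3 + m)*1 = 3 + m)
q(A(-3))² = (3 + √(4 - 3))² = (3 + √1)² = (3 + 1)² = 4² = 16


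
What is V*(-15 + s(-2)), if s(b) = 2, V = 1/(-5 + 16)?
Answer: -13/11 ≈ -1.1818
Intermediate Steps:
V = 1/11 ≈ 0.090909
V*(-15 + s(-2)) = (-15 + 2)/11 = (1/11)*(-13) = -13/11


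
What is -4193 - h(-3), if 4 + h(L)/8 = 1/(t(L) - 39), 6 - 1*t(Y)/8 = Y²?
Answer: -262135/63 ≈ -4160.9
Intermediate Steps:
t(Y) = 48 - 8*Y²
h(L) = -32 + 8/(9 - 8*L²) (h(L) = -32 + 8/((48 - 8*L²) - 39) = -32 + 8/(9 - 8*L²))
-4193 - h(-3) = -4193 - 8*(35 - 32*(-3)²)/(-9 + 8*(-3)²) = -4193 - 8*(35 - 32*9)/(-9 + 8*9) = -4193 - 8*(35 - 288)/(-9 + 72) = -4193 - 8*(-253)/63 = -4193 - 1*(-2024/63) = -4193 + 2024/63 = -262135/63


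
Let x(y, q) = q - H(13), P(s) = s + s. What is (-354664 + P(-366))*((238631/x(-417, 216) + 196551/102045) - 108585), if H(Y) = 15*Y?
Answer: 24680647570356388/714315 ≈ 3.4551e+10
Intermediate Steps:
P(s) = 2*s
x(y, q) = -195 + q (x(y, q) = q - 15*13 = q - 1*195 = q - 195 = -195 + q)
(-354664 + P(-366))*((238631/x(-417, 216) + 196551/102045) - 108585) = (-354664 + 2*(-366))*((238631/(-195 + 216) + 196551/102045) - 108585) = (-354664 - 732)*((238631/21 + 196551*(1/102045)) - 108585) = -355396*((238631*(1/21) + 65517/34015) - 108585) = -355396*((238631/21 + 65517/34015) - 108585) = -355396*(8118409322/714315 - 108585) = -355396*(-69445484953/714315) = 24680647570356388/714315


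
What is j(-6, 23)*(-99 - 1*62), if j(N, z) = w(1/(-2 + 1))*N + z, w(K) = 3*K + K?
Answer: -7567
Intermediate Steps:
w(K) = 4*K
j(N, z) = z - 4*N (j(N, z) = (4/(-2 + 1))*N + z = (4/(-1))*N + z = (4*(-1))*N + z = -4*N + z = z - 4*N)
j(-6, 23)*(-99 - 1*62) = (23 - 4*(-6))*(-99 - 1*62) = (23 + 24)*(-99 - 62) = 47*(-161) = -7567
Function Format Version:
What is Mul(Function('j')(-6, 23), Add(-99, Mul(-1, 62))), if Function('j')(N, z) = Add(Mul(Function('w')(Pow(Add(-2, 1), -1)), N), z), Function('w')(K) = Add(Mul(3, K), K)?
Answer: -7567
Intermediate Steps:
Function('w')(K) = Mul(4, K)
Function('j')(N, z) = Add(z, Mul(-4, N)) (Function('j')(N, z) = Add(Mul(Mul(4, Pow(Add(-2, 1), -1)), N), z) = Add(Mul(Mul(4, Pow(-1, -1)), N), z) = Add(Mul(Mul(4, -1), N), z) = Add(Mul(-4, N), z) = Add(z, Mul(-4, N)))
Mul(Function('j')(-6, 23), Add(-99, Mul(-1, 62))) = Mul(Add(23, Mul(-4, -6)), Add(-99, Mul(-1, 62))) = Mul(Add(23, 24), Add(-99, -62)) = Mul(47, -161) = -7567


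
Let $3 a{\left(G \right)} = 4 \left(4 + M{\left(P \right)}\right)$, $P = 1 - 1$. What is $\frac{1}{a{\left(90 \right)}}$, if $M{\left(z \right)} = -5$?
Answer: $- \frac{3}{4} \approx -0.75$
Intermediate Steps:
$P = 0$
$a{\left(G \right)} = - \frac{4}{3}$ ($a{\left(G \right)} = \frac{4 \left(4 - 5\right)}{3} = \frac{4 \left(-1\right)}{3} = \frac{1}{3} \left(-4\right) = - \frac{4}{3}$)
$\frac{1}{a{\left(90 \right)}} = \frac{1}{- \frac{4}{3}} = - \frac{3}{4}$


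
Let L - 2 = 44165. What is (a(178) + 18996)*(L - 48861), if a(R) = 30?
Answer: -89308044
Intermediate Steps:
L = 44167 (L = 2 + 44165 = 44167)
(a(178) + 18996)*(L - 48861) = (30 + 18996)*(44167 - 48861) = 19026*(-4694) = -89308044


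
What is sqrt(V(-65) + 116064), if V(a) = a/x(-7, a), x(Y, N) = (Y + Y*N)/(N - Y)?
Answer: sqrt(364003094)/56 ≈ 340.69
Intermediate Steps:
x(Y, N) = (Y + N*Y)/(N - Y)
V(a) = -a*(7 + a)/(7*(1 + a)) (V(a) = a/((-7*(1 + a)/(a - 1*(-7)))) = a/((-7*(1 + a)/(a + 7))) = a/((-7*(1 + a)/(7 + a))) = a*(-(7 + a)/(7*(1 + a))) = -a*(7 + a)/(7*(1 + a)))
sqrt(V(-65) + 116064) = sqrt(-1*(-65)*(7 - 65)/(7 + 7*(-65)) + 116064) = sqrt(-1*(-65)*(-58)/(7 - 455) + 116064) = sqrt(-1*(-65)*(-58)/(-448) + 116064) = sqrt(-1*(-65)*(-1/448)*(-58) + 116064) = sqrt(1885/224 + 116064) = sqrt(26000221/224) = sqrt(364003094)/56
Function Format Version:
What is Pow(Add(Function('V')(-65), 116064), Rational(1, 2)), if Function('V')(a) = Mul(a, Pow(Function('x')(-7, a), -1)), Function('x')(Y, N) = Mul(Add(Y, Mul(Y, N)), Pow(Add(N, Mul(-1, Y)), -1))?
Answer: Mul(Rational(1, 56), Pow(364003094, Rational(1, 2))) ≈ 340.69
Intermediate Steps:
Function('x')(Y, N) = Mul(Pow(Add(N, Mul(-1, Y)), -1), Add(Y, Mul(N, Y))) (Function('x')(Y, N) = Mul(Add(Y, Mul(N, Y)), Pow(Add(N, Mul(-1, Y)), -1)) = Mul(Pow(Add(N, Mul(-1, Y)), -1), Add(Y, Mul(N, Y))))
Function('V')(a) = Mul(Rational(-1, 7), a, Pow(Add(1, a), -1), Add(7, a)) (Function('V')(a) = Mul(a, Pow(Mul(-7, Pow(Add(a, Mul(-1, -7)), -1), Add(1, a)), -1)) = Mul(a, Pow(Mul(-7, Pow(Add(a, 7), -1), Add(1, a)), -1)) = Mul(a, Pow(Mul(-7, Pow(Add(7, a), -1), Add(1, a)), -1)) = Mul(a, Mul(Rational(-1, 7), Pow(Add(1, a), -1), Add(7, a))) = Mul(Rational(-1, 7), a, Pow(Add(1, a), -1), Add(7, a)))
Pow(Add(Function('V')(-65), 116064), Rational(1, 2)) = Pow(Add(Mul(-1, -65, Pow(Add(7, Mul(7, -65)), -1), Add(7, -65)), 116064), Rational(1, 2)) = Pow(Add(Mul(-1, -65, Pow(Add(7, -455), -1), -58), 116064), Rational(1, 2)) = Pow(Add(Mul(-1, -65, Pow(-448, -1), -58), 116064), Rational(1, 2)) = Pow(Add(Mul(-1, -65, Rational(-1, 448), -58), 116064), Rational(1, 2)) = Pow(Add(Rational(1885, 224), 116064), Rational(1, 2)) = Pow(Rational(26000221, 224), Rational(1, 2)) = Mul(Rational(1, 56), Pow(364003094, Rational(1, 2)))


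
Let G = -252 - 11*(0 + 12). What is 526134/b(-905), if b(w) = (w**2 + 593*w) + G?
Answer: 87689/46996 ≈ 1.8659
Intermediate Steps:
G = -384 (G = -252 - 11*12 = -252 - 1*132 = -252 - 132 = -384)
b(w) = -384 + w**2 + 593*w (b(w) = (w**2 + 593*w) - 384 = -384 + w**2 + 593*w)
526134/b(-905) = 526134/(-384 + (-905)**2 + 593*(-905)) = 526134/(-384 + 819025 - 536665) = 526134/281976 = 526134*(1/281976) = 87689/46996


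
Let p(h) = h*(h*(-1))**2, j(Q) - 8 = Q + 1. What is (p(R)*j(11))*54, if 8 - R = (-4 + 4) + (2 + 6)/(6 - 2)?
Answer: 233280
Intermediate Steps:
j(Q) = 9 + Q (j(Q) = 8 + (Q + 1) = 8 + (1 + Q) = 9 + Q)
R = 6 (R = 8 - ((-4 + 4) + (2 + 6)/(6 - 2)) = 8 - (0 + 8/4) = 8 - (0 + 8*(1/4)) = 8 - (0 + 2) = 8 - 1*2 = 8 - 2 = 6)
p(h) = h**3 (p(h) = h*(-h)**2 = h*h**2 = h**3)
(p(R)*j(11))*54 = (6**3*(9 + 11))*54 = (216*20)*54 = 4320*54 = 233280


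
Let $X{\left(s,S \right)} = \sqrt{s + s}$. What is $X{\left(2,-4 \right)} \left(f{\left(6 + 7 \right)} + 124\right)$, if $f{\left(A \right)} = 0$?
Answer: $248$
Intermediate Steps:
$X{\left(s,S \right)} = \sqrt{2} \sqrt{s}$ ($X{\left(s,S \right)} = \sqrt{2 s} = \sqrt{2} \sqrt{s}$)
$X{\left(2,-4 \right)} \left(f{\left(6 + 7 \right)} + 124\right) = \sqrt{2} \sqrt{2} \left(0 + 124\right) = 2 \cdot 124 = 248$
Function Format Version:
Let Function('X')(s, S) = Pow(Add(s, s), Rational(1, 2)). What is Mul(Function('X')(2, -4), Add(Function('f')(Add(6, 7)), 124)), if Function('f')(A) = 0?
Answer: 248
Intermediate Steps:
Function('X')(s, S) = Mul(Pow(2, Rational(1, 2)), Pow(s, Rational(1, 2))) (Function('X')(s, S) = Pow(Mul(2, s), Rational(1, 2)) = Mul(Pow(2, Rational(1, 2)), Pow(s, Rational(1, 2))))
Mul(Function('X')(2, -4), Add(Function('f')(Add(6, 7)), 124)) = Mul(Mul(Pow(2, Rational(1, 2)), Pow(2, Rational(1, 2))), Add(0, 124)) = Mul(2, 124) = 248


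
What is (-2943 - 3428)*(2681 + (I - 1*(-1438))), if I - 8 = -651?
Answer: -22145596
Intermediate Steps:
I = -643 (I = 8 - 651 = -643)
(-2943 - 3428)*(2681 + (I - 1*(-1438))) = (-2943 - 3428)*(2681 + (-643 - 1*(-1438))) = -6371*(2681 + (-643 + 1438)) = -6371*(2681 + 795) = -6371*3476 = -22145596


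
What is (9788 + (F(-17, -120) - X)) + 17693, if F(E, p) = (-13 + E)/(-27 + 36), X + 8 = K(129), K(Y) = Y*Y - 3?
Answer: 32543/3 ≈ 10848.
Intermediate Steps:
K(Y) = -3 + Y**2 (K(Y) = Y**2 - 3 = -3 + Y**2)
X = 16630 (X = -8 + (-3 + 129**2) = -8 + (-3 + 16641) = -8 + 16638 = 16630)
F(E, p) = -13/9 + E/9 (F(E, p) = (-13 + E)/9 = (-13 + E)*(1/9) = -13/9 + E/9)
(9788 + (F(-17, -120) - X)) + 17693 = (9788 + ((-13/9 + (1/9)*(-17)) - 1*16630)) + 17693 = (9788 + ((-13/9 - 17/9) - 16630)) + 17693 = (9788 + (-10/3 - 16630)) + 17693 = (9788 - 49900/3) + 17693 = -20536/3 + 17693 = 32543/3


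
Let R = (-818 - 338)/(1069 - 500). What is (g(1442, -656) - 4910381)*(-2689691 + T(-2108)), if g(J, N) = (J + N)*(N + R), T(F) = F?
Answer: 8313085298545291/569 ≈ 1.4610e+13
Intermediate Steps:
R = -1156/569 ≈ -2.0316
g(J, N) = (-1156/569 + N)*(J + N) (g(J, N) = (J + N)*(N - 1156/569) = (J + N)*(-1156/569 + N) = (-1156/569 + N)*(J + N))
(g(1442, -656) - 4910381)*(-2689691 + T(-2108)) = (((-656)² - 1156/569*1442 - 1156/569*(-656) + 1442*(-656)) - 4910381)*(-2689691 - 2108) = ((430336 - 1666952/569 + 758336/569 - 945952) - 4910381)*(-2691799) = (-294294120/569 - 4910381)*(-2691799) = -3088300909/569*(-2691799) = 8313085298545291/569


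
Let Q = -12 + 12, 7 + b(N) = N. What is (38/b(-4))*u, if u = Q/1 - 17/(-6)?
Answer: -323/33 ≈ -9.7879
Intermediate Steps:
b(N) = -7 + N
Q = 0
u = 17/6 (u = 0/1 - 17/(-6) = 0*1 - 17*(-⅙) = 0 + 17/6 = 17/6 ≈ 2.8333)
(38/b(-4))*u = (38/(-7 - 4))*(17/6) = (38/(-11))*(17/6) = (38*(-1/11))*(17/6) = -38/11*17/6 = -323/33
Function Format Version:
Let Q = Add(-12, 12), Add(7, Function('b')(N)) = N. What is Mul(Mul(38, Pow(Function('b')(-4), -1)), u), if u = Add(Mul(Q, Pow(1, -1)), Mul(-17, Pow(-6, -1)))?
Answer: Rational(-323, 33) ≈ -9.7879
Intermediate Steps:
Function('b')(N) = Add(-7, N)
Q = 0
u = Rational(17, 6) (u = Add(Mul(0, Pow(1, -1)), Mul(-17, Pow(-6, -1))) = Add(Mul(0, 1), Mul(-17, Rational(-1, 6))) = Add(0, Rational(17, 6)) = Rational(17, 6) ≈ 2.8333)
Mul(Mul(38, Pow(Function('b')(-4), -1)), u) = Mul(Mul(38, Pow(Add(-7, -4), -1)), Rational(17, 6)) = Mul(Mul(38, Pow(-11, -1)), Rational(17, 6)) = Mul(Mul(38, Rational(-1, 11)), Rational(17, 6)) = Mul(Rational(-38, 11), Rational(17, 6)) = Rational(-323, 33)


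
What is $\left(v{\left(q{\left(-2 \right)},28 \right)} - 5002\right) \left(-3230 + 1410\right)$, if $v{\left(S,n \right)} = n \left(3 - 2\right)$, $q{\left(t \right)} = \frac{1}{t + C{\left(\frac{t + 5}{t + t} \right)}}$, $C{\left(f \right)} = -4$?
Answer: $9052680$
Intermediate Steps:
$q{\left(t \right)} = \frac{1}{-4 + t}$ ($q{\left(t \right)} = \frac{1}{t - 4} = \frac{1}{-4 + t}$)
$v{\left(S,n \right)} = n$ ($v{\left(S,n \right)} = n 1 = n$)
$\left(v{\left(q{\left(-2 \right)},28 \right)} - 5002\right) \left(-3230 + 1410\right) = \left(28 - 5002\right) \left(-3230 + 1410\right) = \left(-4974\right) \left(-1820\right) = 9052680$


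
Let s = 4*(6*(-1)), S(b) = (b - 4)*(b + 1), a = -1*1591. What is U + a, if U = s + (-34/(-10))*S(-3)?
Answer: -7837/5 ≈ -1567.4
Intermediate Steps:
a = -1591
S(b) = (1 + b)*(-4 + b) (S(b) = (-4 + b)*(1 + b) = (1 + b)*(-4 + b))
s = -24 (s = 4*(-6) = -24)
U = 118/5 (U = -24 + (-34/(-10))*(-4 + (-3)**2 - 3*(-3)) = -24 + (-34*(-1/10))*(-4 + 9 + 9) = -24 + (17/5)*14 = -24 + 238/5 = 118/5 ≈ 23.600)
U + a = 118/5 - 1591 = -7837/5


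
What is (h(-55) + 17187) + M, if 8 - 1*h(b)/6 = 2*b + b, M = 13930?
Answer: 32155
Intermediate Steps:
h(b) = 48 - 18*b (h(b) = 48 - 6*(2*b + b) = 48 - 18*b)
(h(-55) + 17187) + M = ((48 - 18*(-55)) + 17187) + 13930 = ((48 + 990) + 17187) + 13930 = (1038 + 17187) + 13930 = 18225 + 13930 = 32155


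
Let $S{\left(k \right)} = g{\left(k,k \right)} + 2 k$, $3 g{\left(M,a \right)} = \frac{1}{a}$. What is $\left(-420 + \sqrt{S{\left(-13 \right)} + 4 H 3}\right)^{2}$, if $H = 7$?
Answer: $\frac{\left(16380 - \sqrt{88179}\right)^{2}}{1521} \approx 1.7006 \cdot 10^{5}$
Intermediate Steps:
$g{\left(M,a \right)} = \frac{1}{3 a}$
$S{\left(k \right)} = 2 k + \frac{1}{3 k}$ ($S{\left(k \right)} = \frac{1}{3 k} + 2 k = 2 k + \frac{1}{3 k}$)
$\left(-420 + \sqrt{S{\left(-13 \right)} + 4 H 3}\right)^{2} = \left(-420 + \sqrt{\left(2 \left(-13\right) + \frac{1}{3 \left(-13\right)}\right) + 4 \cdot 7 \cdot 3}\right)^{2} = \left(-420 + \sqrt{\left(-26 + \frac{1}{3} \left(- \frac{1}{13}\right)\right) + 28 \cdot 3}\right)^{2} = \left(-420 + \sqrt{\left(-26 - \frac{1}{39}\right) + 84}\right)^{2} = \left(-420 + \sqrt{- \frac{1015}{39} + 84}\right)^{2} = \left(-420 + \sqrt{\frac{2261}{39}}\right)^{2} = \left(-420 + \frac{\sqrt{88179}}{39}\right)^{2}$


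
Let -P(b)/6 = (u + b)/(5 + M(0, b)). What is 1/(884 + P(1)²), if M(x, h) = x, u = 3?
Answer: 25/22676 ≈ 0.0011025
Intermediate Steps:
P(b) = -18/5 - 6*b/5 (P(b) = -6*(3 + b)/(5 + 0) = -6*(3 + b)/5 = -6*(⅗ + b/5) = -18/5 - 6*b/5)
1/(884 + P(1)²) = 1/(884 + (-18/5 - 6/5*1)²) = 1/(884 + (-18/5 - 6/5)²) = 1/(884 + (-24/5)²) = 1/(884 + 576/25) = 1/(22676/25) = 25/22676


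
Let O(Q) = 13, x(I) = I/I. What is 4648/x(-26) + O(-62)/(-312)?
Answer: 111551/24 ≈ 4648.0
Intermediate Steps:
x(I) = 1
4648/x(-26) + O(-62)/(-312) = 4648/1 + 13/(-312) = 4648*1 + 13*(-1/312) = 4648 - 1/24 = 111551/24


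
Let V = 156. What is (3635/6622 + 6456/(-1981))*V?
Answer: -396136338/937013 ≈ -422.77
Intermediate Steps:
(3635/6622 + 6456/(-1981))*V = (3635/6622 + 6456/(-1981))*156 = (3635*(1/6622) + 6456*(-1/1981))*156 = (3635/6622 - 6456/1981)*156 = -5078671/1874026*156 = -396136338/937013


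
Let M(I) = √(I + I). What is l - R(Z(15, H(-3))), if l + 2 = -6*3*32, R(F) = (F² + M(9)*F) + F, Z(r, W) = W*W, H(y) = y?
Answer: -668 - 27*√2 ≈ -706.18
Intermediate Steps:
Z(r, W) = W²
M(I) = √2*√I (M(I) = √(2*I) = √2*√I)
R(F) = F + F² + 3*F*√2 (R(F) = (F² + (√2*√9)*F) + F = (F² + (√2*3)*F) + F = (F² + (3*√2)*F) + F = (F² + 3*F*√2) + F = F + F² + 3*F*√2)
l = -578 (l = -2 - 6*3*32 = -2 - 18*32 = -2 - 576 = -578)
l - R(Z(15, H(-3))) = -578 - (-3)²*(1 + (-3)² + 3*√2) = -578 - 9*(1 + 9 + 3*√2) = -578 - 9*(10 + 3*√2) = -578 - (90 + 27*√2) = -578 + (-90 - 27*√2) = -668 - 27*√2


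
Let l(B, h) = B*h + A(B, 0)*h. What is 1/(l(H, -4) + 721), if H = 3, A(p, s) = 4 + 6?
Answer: 1/669 ≈ 0.0014948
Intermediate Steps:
A(p, s) = 10
l(B, h) = 10*h + B*h (l(B, h) = B*h + 10*h = 10*h + B*h)
1/(l(H, -4) + 721) = 1/(-4*(10 + 3) + 721) = 1/(-4*13 + 721) = 1/(-52 + 721) = 1/669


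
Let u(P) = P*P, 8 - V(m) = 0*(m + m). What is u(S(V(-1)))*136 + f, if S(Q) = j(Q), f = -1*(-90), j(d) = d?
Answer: 8794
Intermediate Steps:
V(m) = 8 (V(m) = 8 - 0*(m + m) = 8 - 0*2*m = 8 - 1*0 = 8 + 0 = 8)
f = 90
S(Q) = Q
u(P) = P²
u(S(V(-1)))*136 + f = 8²*136 + 90 = 64*136 + 90 = 8704 + 90 = 8794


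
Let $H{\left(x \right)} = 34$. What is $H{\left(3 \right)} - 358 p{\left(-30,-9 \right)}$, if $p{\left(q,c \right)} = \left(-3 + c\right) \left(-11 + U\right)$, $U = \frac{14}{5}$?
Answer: $- \frac{175966}{5} \approx -35193.0$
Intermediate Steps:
$U = \frac{14}{5}$ ($U = 14 \cdot \frac{1}{5} = \frac{14}{5} \approx 2.8$)
$p{\left(q,c \right)} = \frac{123}{5} - \frac{41 c}{5}$ ($p{\left(q,c \right)} = \left(-3 + c\right) \left(-11 + \frac{14}{5}\right) = \left(-3 + c\right) \left(- \frac{41}{5}\right) = \frac{123}{5} - \frac{41 c}{5}$)
$H{\left(3 \right)} - 358 p{\left(-30,-9 \right)} = 34 - 358 \left(\frac{123}{5} - - \frac{369}{5}\right) = 34 - 358 \left(\frac{123}{5} + \frac{369}{5}\right) = 34 - \frac{176136}{5} = - \frac{175966}{5}$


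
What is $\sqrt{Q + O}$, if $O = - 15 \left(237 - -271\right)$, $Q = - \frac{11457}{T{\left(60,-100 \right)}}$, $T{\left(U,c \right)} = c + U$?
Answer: $\frac{i \sqrt{2933430}}{20} \approx 85.636 i$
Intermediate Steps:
$T{\left(U,c \right)} = U + c$
$Q = \frac{11457}{40}$ ($Q = - \frac{11457}{60 - 100} = - \frac{11457}{-40} = \left(-11457\right) \left(- \frac{1}{40}\right) = \frac{11457}{40} \approx 286.42$)
$O = -7620$ ($O = - 15 \left(237 + 271\right) = \left(-15\right) 508 = -7620$)
$\sqrt{Q + O} = \sqrt{\frac{11457}{40} - 7620} = \sqrt{- \frac{293343}{40}} = \frac{i \sqrt{2933430}}{20}$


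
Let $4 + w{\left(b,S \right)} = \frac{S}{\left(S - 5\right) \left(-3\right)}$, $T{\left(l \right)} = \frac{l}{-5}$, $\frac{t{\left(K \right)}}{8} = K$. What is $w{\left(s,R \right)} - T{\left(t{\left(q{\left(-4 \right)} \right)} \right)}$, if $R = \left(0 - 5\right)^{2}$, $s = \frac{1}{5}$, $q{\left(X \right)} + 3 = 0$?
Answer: $- \frac{553}{60} \approx -9.2167$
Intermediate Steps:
$q{\left(X \right)} = -3$ ($q{\left(X \right)} = -3 + 0 = -3$)
$t{\left(K \right)} = 8 K$
$s = \frac{1}{5} \approx 0.2$
$R = 25$ ($R = \left(-5\right)^{2} = 25$)
$T{\left(l \right)} = - \frac{l}{5}$ ($T{\left(l \right)} = l \left(- \frac{1}{5}\right) = - \frac{l}{5}$)
$w{\left(b,S \right)} = -4 + \frac{S}{15 - 3 S}$ ($w{\left(b,S \right)} = -4 + \frac{S}{\left(S - 5\right) \left(-3\right)} = -4 + \frac{S}{\left(-5 + S\right) \left(-3\right)} = -4 + \frac{S}{15 - 3 S}$)
$w{\left(s,R \right)} - T{\left(t{\left(q{\left(-4 \right)} \right)} \right)} = \frac{60 - 325}{3 \left(-5 + 25\right)} - - \frac{8 \left(-3\right)}{5} = \frac{60 - 325}{3 \cdot 20} - \left(- \frac{1}{5}\right) \left(-24\right) = \frac{1}{3} \cdot \frac{1}{20} \left(-265\right) - \frac{24}{5} = - \frac{53}{12} - \frac{24}{5} = - \frac{553}{60}$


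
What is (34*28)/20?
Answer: 238/5 ≈ 47.600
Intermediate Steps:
(34*28)/20 = 952*(1/20) = 238/5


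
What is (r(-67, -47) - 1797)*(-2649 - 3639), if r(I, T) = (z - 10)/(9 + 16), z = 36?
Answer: 282324912/25 ≈ 1.1293e+7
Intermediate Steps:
r(I, T) = 26/25 (r(I, T) = (36 - 10)/(9 + 16) = 26/25)
(r(-67, -47) - 1797)*(-2649 - 3639) = (26/25 - 1797)*(-2649 - 3639) = -44899/25*(-6288) = 282324912/25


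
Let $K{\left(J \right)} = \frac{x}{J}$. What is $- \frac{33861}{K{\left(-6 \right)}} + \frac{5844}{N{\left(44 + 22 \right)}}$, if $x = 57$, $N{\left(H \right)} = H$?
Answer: $\frac{763448}{209} \approx 3652.9$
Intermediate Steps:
$K{\left(J \right)} = \frac{57}{J}$
$- \frac{33861}{K{\left(-6 \right)}} + \frac{5844}{N{\left(44 + 22 \right)}} = - \frac{33861}{57 \frac{1}{-6}} + \frac{5844}{44 + 22} = - \frac{33861}{57 \left(- \frac{1}{6}\right)} + \frac{5844}{66} = - \frac{33861}{- \frac{19}{2}} + 5844 \cdot \frac{1}{66} = \left(-33861\right) \left(- \frac{2}{19}\right) + \frac{974}{11} = \frac{67722}{19} + \frac{974}{11} = \frac{763448}{209}$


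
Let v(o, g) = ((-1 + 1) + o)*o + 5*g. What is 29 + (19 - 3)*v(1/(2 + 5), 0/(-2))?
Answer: 1437/49 ≈ 29.327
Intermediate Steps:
v(o, g) = o² + 5*g (v(o, g) = (0 + o)*o + 5*g = o*o + 5*g = o² + 5*g)
29 + (19 - 3)*v(1/(2 + 5), 0/(-2)) = 29 + (19 - 3)*((1/(2 + 5))² + 5*(0/(-2))) = 29 + 16*((1/7)² + 5*(0*(-½))) = 29 + 16*((⅐)² + 5*0) = 29 + 16*(1/49 + 0) = 29 + 16*(1/49) = 29 + 16/49 = 1437/49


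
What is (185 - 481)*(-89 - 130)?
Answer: 64824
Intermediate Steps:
(185 - 481)*(-89 - 130) = -296*(-219) = 64824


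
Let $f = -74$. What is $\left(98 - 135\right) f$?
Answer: $2738$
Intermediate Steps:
$\left(98 - 135\right) f = \left(98 - 135\right) \left(-74\right) = \left(-37\right) \left(-74\right) = 2738$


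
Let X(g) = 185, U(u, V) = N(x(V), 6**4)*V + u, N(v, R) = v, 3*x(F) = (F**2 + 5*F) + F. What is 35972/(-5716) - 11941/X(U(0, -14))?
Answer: -18727394/264365 ≈ -70.839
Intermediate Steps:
x(F) = 2*F + F**2/3 (x(F) = ((F**2 + 5*F) + F)/3 = (F**2 + 6*F)/3 = 2*F + F**2/3)
U(u, V) = u + V**2*(6 + V)/3 (U(u, V) = (V*(6 + V)/3)*V + u = V**2*(6 + V)/3 + u = u + V**2*(6 + V)/3)
35972/(-5716) - 11941/X(U(0, -14)) = 35972/(-5716) - 11941/185 = 35972*(-1/5716) - 11941*1/185 = -8993/1429 - 11941/185 = -18727394/264365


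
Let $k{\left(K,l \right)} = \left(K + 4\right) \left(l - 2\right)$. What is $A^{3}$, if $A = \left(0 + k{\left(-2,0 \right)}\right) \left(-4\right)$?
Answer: $4096$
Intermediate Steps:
$k{\left(K,l \right)} = \left(-2 + l\right) \left(4 + K\right)$ ($k{\left(K,l \right)} = \left(4 + K\right) \left(-2 + l\right) = \left(-2 + l\right) \left(4 + K\right)$)
$A = 16$ ($A = \left(0 - 4\right) \left(-4\right) = \left(-4\right) \left(-4\right) = 16$)
$A^{3} = 16^{3} = 4096$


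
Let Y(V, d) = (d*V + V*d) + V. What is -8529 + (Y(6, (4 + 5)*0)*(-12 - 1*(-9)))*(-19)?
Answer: -8187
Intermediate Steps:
Y(V, d) = V + 2*V*d (Y(V, d) = (V*d + V*d) + V = 2*V*d + V = V + 2*V*d)
-8529 + (Y(6, (4 + 5)*0)*(-12 - 1*(-9)))*(-19) = -8529 + ((6*(1 + 2*((4 + 5)*0)))*(-12 - 1*(-9)))*(-19) = -8529 + ((6*(1 + 2*(9*0)))*(-12 + 9))*(-19) = -8529 + ((6*(1 + 2*0))*(-3))*(-19) = -8529 + ((6*(1 + 0))*(-3))*(-19) = -8529 + ((6*1)*(-3))*(-19) = -8529 + (6*(-3))*(-19) = -8529 - 18*(-19) = -8529 + 342 = -8187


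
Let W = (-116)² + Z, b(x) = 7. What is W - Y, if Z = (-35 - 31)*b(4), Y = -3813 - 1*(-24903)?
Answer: -8096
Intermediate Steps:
Y = 21090 (Y = -3813 + 24903 = 21090)
Z = -462 (Z = (-35 - 31)*7 = -66*7 = -462)
W = 12994 (W = (-116)² - 462 = 13456 - 462 = 12994)
W - Y = 12994 - 1*21090 = 12994 - 21090 = -8096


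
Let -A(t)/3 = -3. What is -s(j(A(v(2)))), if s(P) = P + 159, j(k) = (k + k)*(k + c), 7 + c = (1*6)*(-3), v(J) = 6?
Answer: 129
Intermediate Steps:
A(t) = 9 (A(t) = -3*(-3) = 9)
c = -25 (c = -7 + (1*6)*(-3) = -7 + 6*(-3) = -7 - 18 = -25)
j(k) = 2*k*(-25 + k) (j(k) = (k + k)*(k - 25) = (2*k)*(-25 + k) = 2*k*(-25 + k))
s(P) = 159 + P
-s(j(A(v(2)))) = -(159 + 2*9*(-25 + 9)) = -(159 + 2*9*(-16)) = -(159 - 288) = -1*(-129) = 129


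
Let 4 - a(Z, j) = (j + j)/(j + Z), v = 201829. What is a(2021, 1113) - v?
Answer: -316260888/1567 ≈ -2.0183e+5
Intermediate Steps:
a(Z, j) = 4 - 2*j/(Z + j) (a(Z, j) = 4 - (j + j)/(j + Z) = 4 - 2*j/(Z + j))
a(2021, 1113) - v = 2*(1113 + 2*2021)/(2021 + 1113) - 1*201829 = 2*(1113 + 4042)/3134 - 201829 = 2*(1/3134)*5155 - 201829 = 5155/1567 - 201829 = -316260888/1567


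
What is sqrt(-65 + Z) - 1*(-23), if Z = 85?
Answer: 23 + 2*sqrt(5) ≈ 27.472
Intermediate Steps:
sqrt(-65 + Z) - 1*(-23) = sqrt(-65 + 85) - 1*(-23) = sqrt(20) + 23 = 2*sqrt(5) + 23 = 23 + 2*sqrt(5)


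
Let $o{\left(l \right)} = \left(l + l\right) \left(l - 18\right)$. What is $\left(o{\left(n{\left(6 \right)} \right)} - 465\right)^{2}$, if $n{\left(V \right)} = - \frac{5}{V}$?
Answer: $\frac{60918025}{324} \approx 1.8802 \cdot 10^{5}$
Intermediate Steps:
$o{\left(l \right)} = 2 l \left(-18 + l\right)$
$\left(o{\left(n{\left(6 \right)} \right)} - 465\right)^{2} = \left(2 \left(- \frac{5}{6}\right) \left(-18 - \frac{5}{6}\right) - 465\right)^{2} = \left(2 \left(- \frac{5}{6}\right) \left(- \frac{113}{6}\right) - 465\right)^{2} = \left(\frac{565}{18} - 465\right)^{2} = \left(- \frac{7805}{18}\right)^{2} = \frac{60918025}{324}$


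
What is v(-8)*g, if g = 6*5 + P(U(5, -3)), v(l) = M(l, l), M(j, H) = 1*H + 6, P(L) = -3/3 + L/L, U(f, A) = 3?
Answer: -60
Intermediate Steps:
P(L) = 0 (P(L) = -3*1/3 + 1 = -1 + 1 = 0)
M(j, H) = 6 + H (M(j, H) = H + 6 = 6 + H)
v(l) = 6 + l
g = 30 (g = 6*5 + 0 = 30 + 0 = 30)
v(-8)*g = (6 - 8)*30 = -2*30 = -60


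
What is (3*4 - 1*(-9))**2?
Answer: 441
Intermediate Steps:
(3*4 - 1*(-9))**2 = (12 + 9)**2 = 21**2 = 441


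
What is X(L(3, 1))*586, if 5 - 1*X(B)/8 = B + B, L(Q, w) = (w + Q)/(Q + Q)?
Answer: 51568/3 ≈ 17189.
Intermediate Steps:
L(Q, w) = (Q + w)/(2*Q) (L(Q, w) = (Q + w)/((2*Q)) = (Q + w)*(1/(2*Q)) = (Q + w)/(2*Q))
X(B) = 40 - 16*B (X(B) = 40 - 8*(B + B) = 40 - 16*B)
X(L(3, 1))*586 = (40 - 8*(3 + 1)/3)*586 = (40 - 8*4/3)*586 = (40 - 16*⅔)*586 = (40 - 32/3)*586 = (88/3)*586 = 51568/3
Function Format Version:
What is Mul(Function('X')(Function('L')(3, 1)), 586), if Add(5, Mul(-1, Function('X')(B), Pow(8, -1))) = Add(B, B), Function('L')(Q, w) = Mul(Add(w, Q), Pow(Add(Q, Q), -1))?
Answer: Rational(51568, 3) ≈ 17189.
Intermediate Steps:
Function('L')(Q, w) = Mul(Rational(1, 2), Pow(Q, -1), Add(Q, w)) (Function('L')(Q, w) = Mul(Add(Q, w), Pow(Mul(2, Q), -1)) = Mul(Add(Q, w), Mul(Rational(1, 2), Pow(Q, -1))) = Mul(Rational(1, 2), Pow(Q, -1), Add(Q, w)))
Function('X')(B) = Add(40, Mul(-16, B)) (Function('X')(B) = Add(40, Mul(-8, Add(B, B))) = Add(40, Mul(-8, Mul(2, B))) = Add(40, Mul(-16, B)))
Mul(Function('X')(Function('L')(3, 1)), 586) = Mul(Add(40, Mul(-16, Mul(Rational(1, 2), Pow(3, -1), Add(3, 1)))), 586) = Mul(Add(40, Mul(-16, Mul(Rational(1, 2), Rational(1, 3), 4))), 586) = Mul(Add(40, Mul(-16, Rational(2, 3))), 586) = Mul(Add(40, Rational(-32, 3)), 586) = Mul(Rational(88, 3), 586) = Rational(51568, 3)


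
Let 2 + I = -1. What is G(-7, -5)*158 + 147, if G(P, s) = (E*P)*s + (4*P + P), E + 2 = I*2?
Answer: -49623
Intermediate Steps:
I = -3 (I = -2 - 1 = -3)
E = -8 (E = -2 - 3*2 = -2 - 6 = -8)
G(P, s) = 5*P - 8*P*s (G(P, s) = (-8*P)*s + (4*P + P) = -8*P*s + 5*P = 5*P - 8*P*s)
G(-7, -5)*158 + 147 = -7*(5 - 8*(-5))*158 + 147 = -7*(5 + 40)*158 + 147 = -7*45*158 + 147 = -315*158 + 147 = -49770 + 147 = -49623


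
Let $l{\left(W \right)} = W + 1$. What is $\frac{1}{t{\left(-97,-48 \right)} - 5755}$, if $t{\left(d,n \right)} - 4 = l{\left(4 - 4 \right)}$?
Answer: $- \frac{1}{5750} \approx -0.00017391$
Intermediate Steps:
$l{\left(W \right)} = 1 + W$
$t{\left(d,n \right)} = 5$ ($t{\left(d,n \right)} = 4 + \left(1 + \left(4 - 4\right)\right) = 4 + \left(1 + 0\right) = 4 + 1 = 5$)
$\frac{1}{t{\left(-97,-48 \right)} - 5755} = \frac{1}{5 - 5755} = \frac{1}{-5750} = - \frac{1}{5750}$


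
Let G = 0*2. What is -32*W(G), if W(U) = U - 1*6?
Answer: 192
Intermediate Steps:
G = 0
W(U) = -6 + U (W(U) = U - 6 = -6 + U)
-32*W(G) = -32*(-6 + 0) = -32*(-6) = 192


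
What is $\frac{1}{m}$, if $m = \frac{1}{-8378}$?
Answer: $-8378$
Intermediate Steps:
$m = - \frac{1}{8378} \approx -0.00011936$
$\frac{1}{m} = \frac{1}{- \frac{1}{8378}} = -8378$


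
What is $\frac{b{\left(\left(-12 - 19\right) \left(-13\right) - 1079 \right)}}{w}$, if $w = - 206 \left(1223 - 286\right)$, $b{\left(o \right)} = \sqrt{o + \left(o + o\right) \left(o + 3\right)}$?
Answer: $- \frac{13 \sqrt{1345}}{96511} \approx -0.00494$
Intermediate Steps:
$b{\left(o \right)} = \sqrt{o + 2 o \left(3 + o\right)}$
$w = -193022$ ($w = \left(-206\right) 937 = -193022$)
$\frac{b{\left(\left(-12 - 19\right) \left(-13\right) - 1079 \right)}}{w} = \frac{\sqrt{\left(\left(-12 - 19\right) \left(-13\right) - 1079\right) \left(7 + 2 \left(\left(-12 - 19\right) \left(-13\right) - 1079\right)\right)}}{-193022} = \sqrt{\left(\left(-31\right) \left(-13\right) - 1079\right) \left(7 + 2 \left(\left(-31\right) \left(-13\right) - 1079\right)\right)} \left(- \frac{1}{193022}\right) = \sqrt{\left(403 - 1079\right) \left(7 + 2 \left(403 - 1079\right)\right)} \left(- \frac{1}{193022}\right) = \sqrt{- 676 \left(7 + 2 \left(-676\right)\right)} \left(- \frac{1}{193022}\right) = \sqrt{- 676 \left(7 - 1352\right)} \left(- \frac{1}{193022}\right) = \sqrt{\left(-676\right) \left(-1345\right)} \left(- \frac{1}{193022}\right) = \sqrt{909220} \left(- \frac{1}{193022}\right) = 26 \sqrt{1345} \left(- \frac{1}{193022}\right) = - \frac{13 \sqrt{1345}}{96511}$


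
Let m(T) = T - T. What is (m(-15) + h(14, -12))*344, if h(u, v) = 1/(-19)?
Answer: -344/19 ≈ -18.105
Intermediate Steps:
m(T) = 0
h(u, v) = -1/19
(m(-15) + h(14, -12))*344 = (0 - 1/19)*344 = -1/19*344 = -344/19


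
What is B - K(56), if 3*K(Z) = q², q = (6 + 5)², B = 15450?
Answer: 31709/3 ≈ 10570.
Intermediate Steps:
q = 121 (q = 11² = 121)
K(Z) = 14641/3 (K(Z) = (⅓)*121² = (⅓)*14641 = 14641/3)
B - K(56) = 15450 - 1*14641/3 = 15450 - 14641/3 = 31709/3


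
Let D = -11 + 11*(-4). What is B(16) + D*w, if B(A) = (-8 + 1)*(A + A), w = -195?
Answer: 10501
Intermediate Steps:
B(A) = -14*A
D = -55 (D = -11 - 44 = -55)
B(16) + D*w = -14*16 - 55*(-195) = -224 + 10725 = 10501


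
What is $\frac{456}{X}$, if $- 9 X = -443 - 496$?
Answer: $\frac{1368}{313} \approx 4.3706$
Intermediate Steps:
$X = \frac{313}{3}$ ($X = - \frac{-443 - 496}{9} = \left(- \frac{1}{9}\right) \left(-939\right) = \frac{313}{3} \approx 104.33$)
$\frac{456}{X} = \frac{456}{\frac{313}{3}} = 456 \cdot \frac{3}{313} = \frac{1368}{313}$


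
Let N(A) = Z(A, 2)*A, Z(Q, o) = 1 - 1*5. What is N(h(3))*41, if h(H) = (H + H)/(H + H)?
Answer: -164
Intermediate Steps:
Z(Q, o) = -4 (Z(Q, o) = 1 - 5 = -4)
h(H) = 1 (h(H) = (2*H)/((2*H)) = (2*H)*(1/(2*H)) = 1)
N(A) = -4*A
N(h(3))*41 = -4*1*41 = -4*41 = -164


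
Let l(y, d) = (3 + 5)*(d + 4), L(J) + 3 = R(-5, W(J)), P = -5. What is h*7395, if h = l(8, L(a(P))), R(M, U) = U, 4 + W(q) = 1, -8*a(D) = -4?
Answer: -118320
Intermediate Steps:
a(D) = ½ (a(D) = -⅛*(-4) = ½)
W(q) = -3 (W(q) = -4 + 1 = -3)
L(J) = -6 (L(J) = -3 - 3 = -6)
l(y, d) = 32 + 8*d (l(y, d) = 8*(4 + d) = 32 + 8*d)
h = -16 (h = 32 + 8*(-6) = 32 - 48 = -16)
h*7395 = -16*7395 = -118320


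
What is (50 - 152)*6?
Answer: -612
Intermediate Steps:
(50 - 152)*6 = -102*6 = -612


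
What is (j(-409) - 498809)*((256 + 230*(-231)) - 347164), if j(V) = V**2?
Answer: 132623798064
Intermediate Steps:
(j(-409) - 498809)*((256 + 230*(-231)) - 347164) = ((-409)**2 - 498809)*((256 + 230*(-231)) - 347164) = (167281 - 498809)*((256 - 53130) - 347164) = -331528*(-52874 - 347164) = -331528*(-400038) = 132623798064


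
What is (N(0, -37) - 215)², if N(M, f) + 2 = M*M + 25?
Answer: 36864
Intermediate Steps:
N(M, f) = 23 + M² (N(M, f) = -2 + (M*M + 25) = -2 + (M² + 25) = -2 + (25 + M²) = 23 + M²)
(N(0, -37) - 215)² = ((23 + 0²) - 215)² = ((23 + 0) - 215)² = (23 - 215)² = (-192)² = 36864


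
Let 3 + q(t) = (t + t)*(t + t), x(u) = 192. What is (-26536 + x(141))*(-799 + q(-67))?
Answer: -451904976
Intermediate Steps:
q(t) = -3 + 4*t² (q(t) = -3 + (t + t)*(t + t) = -3 + (2*t)*(2*t) = -3 + 4*t²)
(-26536 + x(141))*(-799 + q(-67)) = (-26536 + 192)*(-799 + (-3 + 4*(-67)²)) = -26344*(-799 + (-3 + 4*4489)) = -26344*(-799 + (-3 + 17956)) = -26344*(-799 + 17953) = -26344*17154 = -451904976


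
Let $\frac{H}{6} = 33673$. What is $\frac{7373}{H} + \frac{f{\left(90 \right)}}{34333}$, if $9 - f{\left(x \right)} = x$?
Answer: $\frac{236772131}{6936570654} \approx 0.034134$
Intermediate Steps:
$H = 202038$ ($H = 6 \cdot 33673 = 202038$)
$f{\left(x \right)} = 9 - x$
$\frac{7373}{H} + \frac{f{\left(90 \right)}}{34333} = \frac{7373}{202038} + \frac{9 - 90}{34333} = 7373 \cdot \frac{1}{202038} + \left(9 - 90\right) \frac{1}{34333} = \frac{7373}{202038} - \frac{81}{34333} = \frac{236772131}{6936570654}$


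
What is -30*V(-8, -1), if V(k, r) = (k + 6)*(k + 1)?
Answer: -420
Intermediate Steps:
V(k, r) = (1 + k)*(6 + k) (V(k, r) = (6 + k)*(1 + k) = (1 + k)*(6 + k))
-30*V(-8, -1) = -30*(6 + (-8)**2 + 7*(-8)) = -30*(6 + 64 - 56) = -30*14 = -420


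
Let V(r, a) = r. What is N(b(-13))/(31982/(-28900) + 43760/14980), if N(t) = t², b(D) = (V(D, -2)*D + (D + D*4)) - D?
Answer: 1829095450/242461 ≈ 7543.9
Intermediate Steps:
b(D) = D² + 4*D (b(D) = (D*D + (D + D*4)) - D = (D² + (D + 4*D)) - D = (D² + 5*D) - D = D² + 4*D)
N(b(-13))/(31982/(-28900) + 43760/14980) = (-13*(4 - 13))²/(31982/(-28900) + 43760/14980) = (-13*(-9))²/(31982*(-1/28900) + 43760*(1/14980)) = 117²/(-15991/14450 + 2188/749) = 13689/(19639341/10823050) = 13689*(10823050/19639341) = 1829095450/242461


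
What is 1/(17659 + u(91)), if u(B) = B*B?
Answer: 1/25940 ≈ 3.8551e-5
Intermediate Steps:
u(B) = B²
1/(17659 + u(91)) = 1/(17659 + 91²) = 1/(17659 + 8281) = 1/25940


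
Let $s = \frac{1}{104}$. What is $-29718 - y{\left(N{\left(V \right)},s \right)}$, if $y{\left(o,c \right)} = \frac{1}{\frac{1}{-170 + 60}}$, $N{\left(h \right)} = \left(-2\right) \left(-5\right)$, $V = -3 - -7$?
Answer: $-29608$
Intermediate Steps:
$V = 4$ ($V = -3 + 7 = 4$)
$s = \frac{1}{104} \approx 0.0096154$
$N{\left(h \right)} = 10$
$y{\left(o,c \right)} = -110$ ($y{\left(o,c \right)} = \frac{1}{\frac{1}{-110}} = \frac{1}{- \frac{1}{110}} = -110$)
$-29718 - y{\left(N{\left(V \right)},s \right)} = -29718 - -110 = -29718 + 110 = -29608$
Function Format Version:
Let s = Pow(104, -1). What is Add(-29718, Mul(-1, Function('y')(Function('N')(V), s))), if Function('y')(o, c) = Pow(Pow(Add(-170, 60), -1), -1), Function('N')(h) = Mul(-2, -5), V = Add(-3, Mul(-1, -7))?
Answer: -29608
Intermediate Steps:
V = 4 (V = Add(-3, 7) = 4)
s = Rational(1, 104) ≈ 0.0096154
Function('N')(h) = 10
Function('y')(o, c) = -110 (Function('y')(o, c) = Pow(Pow(-110, -1), -1) = Pow(Rational(-1, 110), -1) = -110)
Add(-29718, Mul(-1, Function('y')(Function('N')(V), s))) = Add(-29718, Mul(-1, -110)) = Add(-29718, 110) = -29608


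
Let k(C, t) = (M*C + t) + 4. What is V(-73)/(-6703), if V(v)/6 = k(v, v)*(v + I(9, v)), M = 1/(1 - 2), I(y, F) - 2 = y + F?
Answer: 3240/6703 ≈ 0.48337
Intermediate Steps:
I(y, F) = 2 + F + y (I(y, F) = 2 + (y + F) = 2 + (F + y) = 2 + F + y)
M = -1 (M = 1/(-1) = -1)
k(C, t) = 4 + t - C (k(C, t) = (-C + t) + 4 = (t - C) + 4 = 4 + t - C)
V(v) = 264 + 48*v (V(v) = 6*((4 + v - v)*(v + (2 + v + 9))) = 6*(4*(v + (11 + v))) = 6*(4*(11 + 2*v)) = 6*(44 + 8*v) = 264 + 48*v)
V(-73)/(-6703) = (264 + 48*(-73))/(-6703) = (264 - 3504)*(-1/6703) = -3240*(-1/6703) = 3240/6703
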